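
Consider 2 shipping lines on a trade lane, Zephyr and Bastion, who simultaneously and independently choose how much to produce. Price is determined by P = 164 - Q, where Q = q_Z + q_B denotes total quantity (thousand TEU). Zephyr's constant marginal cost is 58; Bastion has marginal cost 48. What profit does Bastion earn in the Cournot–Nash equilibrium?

Zephyr's profit: π_Z = (164 - Q)q_Z - (58q_Z). Setting ∂π_Z/∂q_Z = 0: 106 - 2q_Z - (q_B) = 0.
Bastion's first-order condition: 116 - 2q_B - (q_Z) = 0.
Rearranging gives the reaction functions q_Z = (106 - q_B)/2 and q_B = (116 - q_Z)/2.
Substituting one into the other gives q_Z = 32 and q_B = 42.
Price P = 164 - 74 = 90.
Bastion's profit: (90 - 48)·42 = 1764.

1764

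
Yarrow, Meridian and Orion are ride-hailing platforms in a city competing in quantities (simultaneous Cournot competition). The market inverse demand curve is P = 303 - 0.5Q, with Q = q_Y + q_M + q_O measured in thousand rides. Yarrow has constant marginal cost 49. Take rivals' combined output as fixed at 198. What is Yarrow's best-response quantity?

With rivals' combined output fixed at 198, Yarrow's profit is π_Y = (303 - (1/2)·198 - (1/2)q_Y)q_Y - (49q_Y) = (204 - (1/2)q_Y)q_Y - (49q_Y).
∂π_Y/∂q_Y = 155 - q_Y = 0, so q_Y = 155.

155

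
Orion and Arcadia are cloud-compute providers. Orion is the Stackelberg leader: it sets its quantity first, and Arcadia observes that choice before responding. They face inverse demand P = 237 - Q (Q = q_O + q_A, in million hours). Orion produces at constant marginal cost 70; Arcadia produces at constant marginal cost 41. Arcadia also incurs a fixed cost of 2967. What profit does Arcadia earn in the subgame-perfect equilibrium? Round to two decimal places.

Solve by backward induction. Given q_O, the follower Arcadia maximises π_A = (237 - q_O - q_A)q_A - 41q_A.
∂π_A/∂q_A = 196 - q_O - 2q_A = 0 gives the reaction function q_A = (196 - q_O)/2.
Orion substitutes q_A(q_O) into its own profit: π_O = q_O(237 - q_O - (196 - q_O)/2) - 70q_O = (139 - (1/2)q_O)q_O - 70q_O.
The leader's first-order condition 69 - q_O = 0 yields q_O = 69.
Then q_A = (196 - 69)/2 = 127/2.
Price P = 237 - 265/2 = 209/2.
Arcadia's profit: (209/2 - 41)·(127/2) - 2967 = 1065.2500.

1065.25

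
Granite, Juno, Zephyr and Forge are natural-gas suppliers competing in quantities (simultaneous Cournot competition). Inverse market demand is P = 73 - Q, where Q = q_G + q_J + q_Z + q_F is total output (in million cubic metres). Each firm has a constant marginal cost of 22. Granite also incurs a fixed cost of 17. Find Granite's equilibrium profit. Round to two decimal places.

87.04

A representative firm's profit is π_i = q_i(73 - Q) - 22q_i.
First-order condition (treating rivals' output as given): 51 - 2q_i - Σ_{j≠i} q_j = 0.
With identical firms every q_j equals q_i, so Σ_{j≠i} q_j = 3q_i and 51 = 5q_i, giving q_i = 51/5.
Price P = 73 - 204/5 = 161/5.
Granite's profit: (161/5 - 22)·(51/5) - 17 = 87.0400.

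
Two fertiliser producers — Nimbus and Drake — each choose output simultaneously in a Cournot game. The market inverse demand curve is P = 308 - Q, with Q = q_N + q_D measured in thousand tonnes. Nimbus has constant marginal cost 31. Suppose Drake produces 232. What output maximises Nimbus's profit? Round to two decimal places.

22.50

With the rival's output fixed at 232, Nimbus's profit is π_N = (308 - 232 - q_N)q_N - (31q_N) = (76 - q_N)q_N - (31q_N).
∂π_N/∂q_N = 45 - 2q_N = 0, so q_N = 45/2.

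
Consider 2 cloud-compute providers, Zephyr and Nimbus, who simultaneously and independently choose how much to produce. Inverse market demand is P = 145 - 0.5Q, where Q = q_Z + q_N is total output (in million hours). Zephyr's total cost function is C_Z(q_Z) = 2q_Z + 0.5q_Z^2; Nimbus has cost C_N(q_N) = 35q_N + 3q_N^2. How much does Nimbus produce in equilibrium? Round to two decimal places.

Zephyr's profit: π_Z = (145 - 0.5Q)q_Z - (2q_Z + (1/2)q_Z²). Setting ∂π_Z/∂q_Z = 0: 143 - 2q_Z - (1/2)(q_N) = 0.
Nimbus's profit: π_N = (145 - 0.5Q)q_N - (35q_N + 3q_N²). Setting ∂π_N/∂q_N = 0: 110 - 7q_N - (1/2)(q_Z) = 0.
Best responses: q_Z = (143 - (1/2)q_N)/2, q_N = (110 - (1/2)q_Z)/7.
Substituting one into the other gives q_Z = 344/5 and q_N = 54/5.

10.80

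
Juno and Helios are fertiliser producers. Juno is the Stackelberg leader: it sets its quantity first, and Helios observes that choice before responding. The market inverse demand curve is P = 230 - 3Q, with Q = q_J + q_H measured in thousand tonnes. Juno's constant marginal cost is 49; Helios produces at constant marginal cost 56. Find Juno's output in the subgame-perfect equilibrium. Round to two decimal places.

Solve by backward induction. Given q_J, the follower Helios maximises π_H = (230 - 3q_J - 3q_H)q_H - 56q_H.
∂π_H/∂q_H = 174 - 3q_J - 6q_H = 0 gives the reaction function q_H = (174 - 3q_J)/6.
The leader anticipates this reaction. Substituting into P = 230 - 3Q gives P = 143 - (3/2)q_J, so π_J = (143 - (3/2)q_J)q_J - 49q_J.
The leader's first-order condition 94 - 3q_J = 0 yields q_J = 94/3.
Then q_H = (174 - 3·(94/3))/6 = 40/3.

31.33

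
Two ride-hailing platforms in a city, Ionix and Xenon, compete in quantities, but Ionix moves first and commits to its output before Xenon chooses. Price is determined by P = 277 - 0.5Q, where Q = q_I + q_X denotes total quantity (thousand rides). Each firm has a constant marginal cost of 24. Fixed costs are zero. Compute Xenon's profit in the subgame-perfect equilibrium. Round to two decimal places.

8001.13

The follower Xenon best-responds to any q_I: π_X = (277 - 0.5Q)q_X - 24q_X.
Follower FOC: 253 - (1/2)q_I - q_X = 0, so q_X(q_I) = (253 - (1/2)q_I).
The leader anticipates this reaction. Substituting into P = 277 - 0.5Q gives P = 301/2 - (1/4)q_I, so π_I = (301/2 - (1/4)q_I)q_I - 24q_I.
Leader FOC: 253/2 - (1/2)q_I = 0, so q_I = 253.
Then q_X = (253 - (1/2)·253) = 253/2.
Price P = 277 - (1/2)·(759/2) = 349/4.
Xenon's profit: (349/4 - 24)·(253/2) = 8001.1250.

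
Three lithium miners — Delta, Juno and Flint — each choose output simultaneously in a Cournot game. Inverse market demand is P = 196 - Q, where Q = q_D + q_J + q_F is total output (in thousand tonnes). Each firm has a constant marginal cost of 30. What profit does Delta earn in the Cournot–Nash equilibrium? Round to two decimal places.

A representative firm's profit is π_i = q_i(196 - Q) - 30q_i.
Setting ∂π_i/∂q_i = 0 with rivals' quantities fixed: 166 - 2q_i - Σ_{j≠i} q_j = 0.
With identical firms every q_j equals q_i, so Σ_{j≠i} q_j = 2q_i and 166 = 4q_i, giving q_i = 83/2.
Price P = 196 - 249/2 = 143/2.
Delta's profit: (143/2 - 30)·(83/2) = 1722.2500.

1722.25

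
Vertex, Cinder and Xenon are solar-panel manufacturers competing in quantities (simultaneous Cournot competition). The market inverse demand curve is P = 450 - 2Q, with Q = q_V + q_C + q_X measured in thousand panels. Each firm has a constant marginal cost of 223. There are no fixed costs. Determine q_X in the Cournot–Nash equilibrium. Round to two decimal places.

Each firm earns π_i = (450 - 2Q)q_i - 223q_i.
First-order condition (treating rivals' output as given): 227 - 4q_i - 2·Σ_{j≠i} q_j = 0.
With identical firms every q_j equals q_i, so Σ_{j≠i} q_j = 2q_i and 227 = 8q_i, giving q_i = 227/8.

28.38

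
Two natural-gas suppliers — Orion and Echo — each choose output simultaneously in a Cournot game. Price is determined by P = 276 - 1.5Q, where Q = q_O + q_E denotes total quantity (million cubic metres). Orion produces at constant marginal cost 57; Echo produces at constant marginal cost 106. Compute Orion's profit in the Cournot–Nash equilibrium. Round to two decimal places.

5320.30

Orion's profit: π_O = (276 - 1.5Q)q_O - (57q_O). Setting ∂π_O/∂q_O = 0: 219 - 3q_O - (3/2)(q_E) = 0.
Echo's profit: π_E = (276 - 1.5Q)q_E - (106q_E). Setting ∂π_E/∂q_E = 0: 170 - 3q_E - (3/2)(q_O) = 0.
Best responses: q_O = (219 - (3/2)q_E)/3, q_E = (170 - (3/2)q_O)/3.
Solving the pair: q_O = 536/9, q_E = 242/9.
Price P = 276 - (3/2)·(778/9) = 439/3.
Orion's profit: (439/3 - 57)·(536/9) = 5320.2963.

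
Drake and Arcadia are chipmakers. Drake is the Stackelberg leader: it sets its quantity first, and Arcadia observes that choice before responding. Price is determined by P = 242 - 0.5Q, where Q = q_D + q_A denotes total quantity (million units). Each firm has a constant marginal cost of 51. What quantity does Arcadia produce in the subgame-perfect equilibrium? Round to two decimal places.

95.50

Solve by backward induction. Given q_D, the follower Arcadia maximises π_A = (242 - (1/2)q_D - (1/2)q_A)q_A - 51q_A.
∂π_A/∂q_A = 191 - (1/2)q_D - q_A = 0 gives the reaction function q_A = (191 - (1/2)q_D).
The leader anticipates this reaction. Substituting into P = 242 - 0.5Q gives P = 293/2 - (1/4)q_D, so π_D = (293/2 - (1/4)q_D)q_D - 51q_D.
The leader's first-order condition 191/2 - (1/2)q_D = 0 yields q_D = 191.
Then q_A = (191 - (1/2)·191) = 191/2.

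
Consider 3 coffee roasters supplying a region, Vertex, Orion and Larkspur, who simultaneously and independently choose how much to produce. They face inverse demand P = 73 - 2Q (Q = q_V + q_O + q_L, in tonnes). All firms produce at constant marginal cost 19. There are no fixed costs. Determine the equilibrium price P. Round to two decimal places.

32.50

Each firm earns π_i = (73 - 2Q)q_i - 19q_i.
First-order condition (treating rivals' output as given): 54 - 4q_i - 2·Σ_{j≠i} q_j = 0.
By symmetry each firm produces the same amount; substituting Σ_{j≠i} q_j = 2q_i yields q_i = 54/8 = 27/4.
Total output Q = 81/4, so price P = 73 - 2·(81/4) = 65/2.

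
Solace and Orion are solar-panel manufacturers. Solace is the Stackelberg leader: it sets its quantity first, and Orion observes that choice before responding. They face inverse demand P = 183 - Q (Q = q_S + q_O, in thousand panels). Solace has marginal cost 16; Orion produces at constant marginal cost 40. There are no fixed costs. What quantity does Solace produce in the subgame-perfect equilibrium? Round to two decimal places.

The follower Orion best-responds to any q_S: π_O = (183 - Q)q_O - 40q_O.
Follower FOC: 143 - q_S - 2q_O = 0, so q_O(q_S) = (143 - q_S)/2.
The leader anticipates this reaction. Substituting into P = 183 - Q gives P = 223/2 - (1/2)q_S, so π_S = (223/2 - (1/2)q_S)q_S - 16q_S.
Maximising: ∂π_S/∂q_S = 191/2 - q_S = 0, giving q_S = 191/2.
Then q_O = (143 - 191/2)/2 = 95/4.

95.50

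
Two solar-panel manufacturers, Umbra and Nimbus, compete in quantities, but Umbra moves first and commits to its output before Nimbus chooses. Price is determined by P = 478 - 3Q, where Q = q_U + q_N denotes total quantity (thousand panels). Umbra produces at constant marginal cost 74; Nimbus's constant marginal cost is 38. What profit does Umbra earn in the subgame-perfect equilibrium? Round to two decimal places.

Solve by backward induction. Given q_U, the follower Nimbus maximises π_N = (478 - 3q_U - 3q_N)q_N - 38q_N.
Setting the follower's marginal profit to zero, 440 - 3q_U - 6q_N = 0, i.e. q_N = (440 - 3q_U)/6.
The leader anticipates this reaction. Substituting into P = 478 - 3Q gives P = 258 - (3/2)q_U, so π_U = (258 - (3/2)q_U)q_U - 74q_U.
Leader FOC: 184 - 3q_U = 0, so q_U = 184/3.
Then q_N = (440 - 3·(184/3))/6 = 128/3.
Price P = 478 - 3·104 = 166.
Umbra's profit: (166 - 74)·(184/3) = 5642.6667.

5642.67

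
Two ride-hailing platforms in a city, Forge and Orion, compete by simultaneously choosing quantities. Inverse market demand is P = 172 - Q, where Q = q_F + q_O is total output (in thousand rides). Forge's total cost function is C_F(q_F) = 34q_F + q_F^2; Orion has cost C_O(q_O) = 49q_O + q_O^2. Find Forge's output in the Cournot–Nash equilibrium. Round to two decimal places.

28.60

Forge's profit: π_F = (172 - Q)q_F - (34q_F + q_F²). Setting ∂π_F/∂q_F = 0: 138 - 4q_F - (q_O) = 0.
Orion's first-order condition: 123 - 4q_O - (q_F) = 0.
So q_F = (138 - q_O)/4 and q_O = (123 - q_F)/4.
Substituting one into the other gives q_F = 143/5 and q_O = 118/5.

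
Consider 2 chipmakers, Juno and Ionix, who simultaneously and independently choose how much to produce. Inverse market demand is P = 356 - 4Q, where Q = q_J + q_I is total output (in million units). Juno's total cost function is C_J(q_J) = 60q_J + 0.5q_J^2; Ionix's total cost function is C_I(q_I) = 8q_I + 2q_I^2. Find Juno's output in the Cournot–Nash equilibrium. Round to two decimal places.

23.48

Juno's profit: π_J = (356 - 4Q)q_J - (60q_J + (1/2)q_J²). Setting ∂π_J/∂q_J = 0: 296 - 9q_J - 4(q_I) = 0.
Ionix's first-order condition: 348 - 12q_I - 4(q_J) = 0.
So q_J = (296 - 4q_I)/9 and q_I = (348 - 4q_J)/12.
Substituting one into the other gives q_J = 540/23 and q_I = 487/23.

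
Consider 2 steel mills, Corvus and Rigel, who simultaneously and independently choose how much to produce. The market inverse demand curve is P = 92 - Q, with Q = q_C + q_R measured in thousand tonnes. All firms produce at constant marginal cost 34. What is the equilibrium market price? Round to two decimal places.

53.33

A representative firm's profit is π_i = q_i(92 - Q) - 34q_i.
Setting ∂π_i/∂q_i = 0 with rivals' quantities fixed: 58 - 2q_i - q_j = 0.
With identical firms every q_j equals q_i, so q_j = q_i and 58 = 3q_i, giving q_i = 58/3.
Total output Q = 116/3, so price P = 92 - 116/3 = 160/3.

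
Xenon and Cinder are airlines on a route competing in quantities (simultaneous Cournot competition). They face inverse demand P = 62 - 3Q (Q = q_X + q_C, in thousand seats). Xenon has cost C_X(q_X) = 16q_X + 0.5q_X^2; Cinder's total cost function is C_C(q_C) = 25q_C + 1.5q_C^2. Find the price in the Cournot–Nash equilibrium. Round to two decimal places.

Xenon's profit: π_X = (62 - 3Q)q_X - (16q_X + (1/2)q_X²). Setting ∂π_X/∂q_X = 0: 46 - 7q_X - 3(q_C) = 0.
Cinder's profit: π_C = (62 - 3Q)q_C - (25q_C + (3/2)q_C²). Setting ∂π_C/∂q_C = 0: 37 - 9q_C - 3(q_X) = 0.
Rearranging gives the reaction functions q_X = (46 - 3q_C)/7 and q_C = (37 - 3q_X)/9.
Substituting one into the other gives q_X = 101/18 and q_C = 121/54.
Total output Q = 212/27, so price P = 62 - 3·(212/27) = 346/9.

38.44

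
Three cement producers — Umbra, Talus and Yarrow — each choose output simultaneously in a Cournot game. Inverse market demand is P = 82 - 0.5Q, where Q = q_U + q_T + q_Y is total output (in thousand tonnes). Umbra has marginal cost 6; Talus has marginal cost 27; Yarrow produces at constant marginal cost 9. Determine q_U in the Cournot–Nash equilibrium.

Umbra's profit: π_U = (82 - 0.5Q)q_U - (6q_U). Setting ∂π_U/∂q_U = 0: 76 - q_U - (1/2)(q_T + q_Y) = 0.
Talus's profit: π_T = (82 - 0.5Q)q_T - (27q_T). Setting ∂π_T/∂q_T = 0: 55 - q_T - (1/2)(q_U + q_Y) = 0.
Yarrow's profit: π_Y = (82 - 0.5Q)q_Y - (9q_Y). Setting ∂π_Y/∂q_Y = 0: 73 - q_Y - (1/2)(q_U + q_T) = 0.
Summing all 3 equations gives 204 − 2Q = 0, hence Q = 102.
Back-substituting: q_U = (76 − 51)/(1/2) = 50, q_T = (55 − 51)/(1/2) = 8, q_Y = (73 − 51)/(1/2) = 44.

50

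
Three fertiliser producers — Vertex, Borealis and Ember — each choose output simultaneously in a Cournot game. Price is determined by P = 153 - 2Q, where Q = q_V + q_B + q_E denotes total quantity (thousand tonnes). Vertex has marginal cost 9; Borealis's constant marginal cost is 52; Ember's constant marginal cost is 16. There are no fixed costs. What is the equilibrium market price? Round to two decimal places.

Vertex's profit: π_V = (153 - 2Q)q_V - (9q_V). Setting ∂π_V/∂q_V = 0: 144 - 4q_V - 2(q_B + q_E) = 0.
Borealis's profit: π_B = (153 - 2Q)q_B - (52q_B). Setting ∂π_B/∂q_B = 0: 101 - 4q_B - 2(q_V + q_E) = 0.
Ember's first-order condition: 137 - 4q_E - 2(q_V + q_B) = 0.
Adding the 3 conditions: 382 − 4Q − 4Q = 0, i.e. Q = 191/4.
Back-substituting: q_V = (144 − 191/2)/2 = 97/4, q_B = (101 − 191/2)/2 = 11/4, q_E = (137 − 191/2)/2 = 83/4.
Total output Q = 191/4, so price P = 153 - 2·(191/4) = 115/2.

57.50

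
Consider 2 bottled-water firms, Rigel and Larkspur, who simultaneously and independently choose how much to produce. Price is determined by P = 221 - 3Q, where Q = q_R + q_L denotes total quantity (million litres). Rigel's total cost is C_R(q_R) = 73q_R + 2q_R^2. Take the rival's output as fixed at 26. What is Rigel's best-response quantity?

7

With the rival's output fixed at 26, Rigel's profit is π_R = (221 - 3·26 - 3q_R)q_R - (73q_R + 2q_R²) = (143 - 3q_R)q_R - (73q_R + 2q_R²).
∂π_R/∂q_R = 70 - 10q_R = 0, so q_R = 7.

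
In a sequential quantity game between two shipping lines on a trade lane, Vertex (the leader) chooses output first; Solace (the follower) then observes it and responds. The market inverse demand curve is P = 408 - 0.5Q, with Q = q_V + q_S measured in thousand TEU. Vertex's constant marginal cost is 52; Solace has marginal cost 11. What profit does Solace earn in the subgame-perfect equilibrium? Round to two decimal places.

28680.13

Solve by backward induction. Given q_V, the follower Solace maximises π_S = (408 - (1/2)q_V - (1/2)q_S)q_S - 11q_S.
Setting the follower's marginal profit to zero, 397 - (1/2)q_V - q_S = 0, i.e. q_S = (397 - (1/2)q_V).
The leader anticipates this reaction. Substituting into P = 408 - 0.5Q gives P = 419/2 - (1/4)q_V, so π_V = (419/2 - (1/4)q_V)q_V - 52q_V.
The leader's first-order condition 315/2 - (1/2)q_V = 0 yields q_V = 315.
Then q_S = (397 - (1/2)·315) = 479/2.
Price P = 408 - (1/2)·(1109/2) = 523/4.
Solace's profit: (523/4 - 11)·(479/2) = 28680.1250.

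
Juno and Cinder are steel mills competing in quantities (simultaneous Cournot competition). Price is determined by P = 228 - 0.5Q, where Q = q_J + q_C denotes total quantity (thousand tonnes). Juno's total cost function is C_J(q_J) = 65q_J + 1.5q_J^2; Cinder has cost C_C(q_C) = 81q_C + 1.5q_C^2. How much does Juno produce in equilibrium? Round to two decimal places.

36.73

Juno's profit: π_J = (228 - 0.5Q)q_J - (65q_J + (3/2)q_J²). Setting ∂π_J/∂q_J = 0: 163 - 4q_J - (1/2)(q_C) = 0.
Cinder's profit: π_C = (228 - 0.5Q)q_C - (81q_C + (3/2)q_C²). Setting ∂π_C/∂q_C = 0: 147 - 4q_C - (1/2)(q_J) = 0.
Best responses: q_J = (163 - (1/2)q_C)/4, q_C = (147 - (1/2)q_J)/4.
Solving the pair: q_J = 36.7302, q_C = 32.1587.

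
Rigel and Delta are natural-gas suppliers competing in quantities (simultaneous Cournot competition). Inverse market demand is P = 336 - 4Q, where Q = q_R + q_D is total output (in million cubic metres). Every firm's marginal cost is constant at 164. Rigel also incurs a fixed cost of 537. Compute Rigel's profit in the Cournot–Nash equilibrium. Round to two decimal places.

284.78

A representative firm's profit is π_i = q_i(336 - 4Q) - 164q_i.
First-order condition (treating rivals' output as given): 172 - 8q_i - 4q_j = 0.
With identical firms every q_j equals q_i, so q_j = q_i and 172 = 12q_i, giving q_i = 43/3.
Price P = 336 - 4·(86/3) = 664/3.
Rigel's profit: (664/3 - 164)·(43/3) - 537 = 284.7778.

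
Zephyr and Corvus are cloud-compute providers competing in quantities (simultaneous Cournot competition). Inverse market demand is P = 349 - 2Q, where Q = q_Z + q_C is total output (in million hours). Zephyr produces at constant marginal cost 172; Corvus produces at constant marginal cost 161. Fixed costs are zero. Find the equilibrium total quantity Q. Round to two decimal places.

Zephyr's profit: π_Z = (349 - 2Q)q_Z - (172q_Z). Setting ∂π_Z/∂q_Z = 0: 177 - 4q_Z - 2(q_C) = 0.
Corvus's profit: π_C = (349 - 2Q)q_C - (161q_C). Setting ∂π_C/∂q_C = 0: 188 - 4q_C - 2(q_Z) = 0.
Best responses: q_Z = (177 - 2q_C)/4, q_C = (188 - 2q_Z)/4.
Solving the pair: q_Z = 83/3, q_C = 199/6.
Total output Q = 83/3 + 199/6 = 365/6.

60.83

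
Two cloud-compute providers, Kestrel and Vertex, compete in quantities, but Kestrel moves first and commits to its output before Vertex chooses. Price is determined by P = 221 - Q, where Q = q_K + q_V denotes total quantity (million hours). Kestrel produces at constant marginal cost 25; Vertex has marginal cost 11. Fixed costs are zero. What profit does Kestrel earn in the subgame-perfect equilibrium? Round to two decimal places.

4140.50

Solve by backward induction. Given q_K, the follower Vertex maximises π_V = (221 - q_K - q_V)q_V - 11q_V.
Follower FOC: 210 - q_K - 2q_V = 0, so q_V(q_K) = (210 - q_K)/2.
Kestrel substitutes q_V(q_K) into its own profit: π_K = q_K(221 - q_K - (210 - q_K)/2) - 25q_K = (116 - (1/2)q_K)q_K - 25q_K.
The leader's first-order condition 91 - q_K = 0 yields q_K = 91.
Then q_V = (210 - 91)/2 = 119/2.
Price P = 221 - 301/2 = 141/2.
Kestrel's profit: (141/2 - 25)·91 = 4140.5000.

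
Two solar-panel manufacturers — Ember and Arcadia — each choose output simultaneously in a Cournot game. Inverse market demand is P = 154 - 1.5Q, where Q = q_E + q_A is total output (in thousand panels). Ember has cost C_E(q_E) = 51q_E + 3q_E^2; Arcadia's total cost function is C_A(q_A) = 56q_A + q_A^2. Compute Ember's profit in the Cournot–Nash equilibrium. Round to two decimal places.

Ember's profit: π_E = (154 - 1.5Q)q_E - (51q_E + 3q_E²). Setting ∂π_E/∂q_E = 0: 103 - 9q_E - (3/2)(q_A) = 0.
Arcadia's profit: π_A = (154 - 1.5Q)q_A - (56q_A + q_A²). Setting ∂π_A/∂q_A = 0: 98 - 5q_A - (3/2)(q_E) = 0.
Best responses: q_E = (103 - (3/2)q_A)/9, q_A = (98 - (3/2)q_E)/5.
Solving the pair: q_E = 1472/171, q_A = 970/57.
Price P = 154 - (3/2)·25.6257 = 115.5614.
Ember's profit: 115.5614·(1472/171) - 51·(1472/171) - 3(1472/171)² = 333.4540.

333.45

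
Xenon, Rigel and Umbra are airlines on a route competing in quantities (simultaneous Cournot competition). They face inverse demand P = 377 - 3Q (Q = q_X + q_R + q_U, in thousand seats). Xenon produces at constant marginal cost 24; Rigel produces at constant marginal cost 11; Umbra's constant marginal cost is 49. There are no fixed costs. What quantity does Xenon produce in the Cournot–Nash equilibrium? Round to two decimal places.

Xenon's profit: π_X = (377 - 3Q)q_X - (24q_X). Setting ∂π_X/∂q_X = 0: 353 - 6q_X - 3(q_R + q_U) = 0.
Rigel's profit: π_R = (377 - 3Q)q_R - (11q_R). Setting ∂π_R/∂q_R = 0: 366 - 6q_R - 3(q_X + q_U) = 0.
Umbra's first-order condition: 328 - 6q_U - 3(q_X + q_R) = 0.
Adding the 3 conditions: 1047 − 6Q − 6Q = 0, i.e. Q = 349/4.
Back-substituting: q_X = (353 − 1047/4)/3 = 365/12, q_R = (366 − 1047/4)/3 = 139/4, q_U = (328 − 1047/4)/3 = 265/12.

30.42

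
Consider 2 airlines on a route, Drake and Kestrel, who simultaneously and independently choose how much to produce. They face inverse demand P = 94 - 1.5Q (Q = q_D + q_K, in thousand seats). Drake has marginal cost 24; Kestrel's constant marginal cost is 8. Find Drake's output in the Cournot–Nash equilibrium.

12

Drake's profit: π_D = (94 - 1.5Q)q_D - (24q_D). Setting ∂π_D/∂q_D = 0: 70 - 3q_D - (3/2)(q_K) = 0.
Kestrel's profit: π_K = (94 - 1.5Q)q_K - (8q_K). Setting ∂π_K/∂q_K = 0: 86 - 3q_K - (3/2)(q_D) = 0.
Best responses: q_D = (70 - (3/2)q_K)/3, q_K = (86 - (3/2)q_D)/3.
Substituting one into the other gives q_D = 12 and q_K = 68/3.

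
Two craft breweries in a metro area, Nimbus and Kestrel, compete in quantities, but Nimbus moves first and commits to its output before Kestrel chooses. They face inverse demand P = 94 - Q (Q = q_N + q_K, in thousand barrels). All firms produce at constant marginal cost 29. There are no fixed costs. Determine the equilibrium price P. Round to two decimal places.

45.25

Solve by backward induction. Given q_N, the follower Kestrel maximises π_K = (94 - q_N - q_K)q_K - 29q_K.
Follower FOC: 65 - q_N - 2q_K = 0, so q_K(q_N) = (65 - q_N)/2.
The leader anticipates this reaction. Substituting into P = 94 - Q gives P = 123/2 - (1/2)q_N, so π_N = (123/2 - (1/2)q_N)q_N - 29q_N.
Maximising: ∂π_N/∂q_N = 65/2 - q_N = 0, giving q_N = 65/2.
Then q_K = (65 - 65/2)/2 = 65/4.
Total output Q = 195/4, so price P = 94 - 195/4 = 181/4.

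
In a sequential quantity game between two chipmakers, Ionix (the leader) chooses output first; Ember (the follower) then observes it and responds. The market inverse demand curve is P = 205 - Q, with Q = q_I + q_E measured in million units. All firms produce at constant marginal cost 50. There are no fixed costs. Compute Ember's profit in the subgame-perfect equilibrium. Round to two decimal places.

1501.56

The follower Ember best-responds to any q_I: π_E = (205 - Q)q_E - 50q_E.
∂π_E/∂q_E = 155 - q_I - 2q_E = 0 gives the reaction function q_E = (155 - q_I)/2.
The leader anticipates this reaction. Substituting into P = 205 - Q gives P = 255/2 - (1/2)q_I, so π_I = (255/2 - (1/2)q_I)q_I - 50q_I.
The leader's first-order condition 155/2 - q_I = 0 yields q_I = 155/2.
Then q_E = (155 - 155/2)/2 = 155/4.
Price P = 205 - 465/4 = 355/4.
Ember's profit: (355/4 - 50)·(155/4) = 1501.5625.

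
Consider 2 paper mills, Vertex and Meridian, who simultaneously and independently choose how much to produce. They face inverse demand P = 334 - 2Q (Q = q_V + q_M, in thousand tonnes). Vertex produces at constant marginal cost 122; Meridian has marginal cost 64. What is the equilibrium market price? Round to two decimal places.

Vertex's profit: π_V = (334 - 2Q)q_V - (122q_V). Setting ∂π_V/∂q_V = 0: 212 - 4q_V - 2(q_M) = 0.
Meridian's first-order condition: 270 - 4q_M - 2(q_V) = 0.
So q_V = (212 - 2q_M)/4 and q_M = (270 - 2q_V)/4.
Solving the pair: q_V = 77/3, q_M = 164/3.
Total output Q = 241/3, so price P = 334 - 2·(241/3) = 520/3.

173.33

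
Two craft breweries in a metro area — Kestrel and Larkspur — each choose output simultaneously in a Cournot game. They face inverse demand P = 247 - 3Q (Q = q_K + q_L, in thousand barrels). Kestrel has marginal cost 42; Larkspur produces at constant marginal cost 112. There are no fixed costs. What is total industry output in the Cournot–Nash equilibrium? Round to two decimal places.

Kestrel's profit: π_K = (247 - 3Q)q_K - (42q_K). Setting ∂π_K/∂q_K = 0: 205 - 6q_K - 3(q_L) = 0.
Larkspur's profit: π_L = (247 - 3Q)q_L - (112q_L). Setting ∂π_L/∂q_L = 0: 135 - 6q_L - 3(q_K) = 0.
Best responses: q_K = (205 - 3q_L)/6, q_L = (135 - 3q_K)/6.
Substituting one into the other gives q_K = 275/9 and q_L = 65/9.
Total output Q = 275/9 + 65/9 = 340/9.

37.78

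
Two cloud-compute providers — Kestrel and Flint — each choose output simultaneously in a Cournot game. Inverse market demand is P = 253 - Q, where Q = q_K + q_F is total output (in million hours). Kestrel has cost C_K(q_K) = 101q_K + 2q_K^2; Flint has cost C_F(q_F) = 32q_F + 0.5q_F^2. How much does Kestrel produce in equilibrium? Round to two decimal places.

13.82

Kestrel's profit: π_K = (253 - Q)q_K - (101q_K + 2q_K²). Setting ∂π_K/∂q_K = 0: 152 - 6q_K - (q_F) = 0.
Flint's first-order condition: 221 - 3q_F - (q_K) = 0.
Rearranging gives the reaction functions q_K = (152 - q_F)/6 and q_F = (221 - q_K)/3.
Solving the pair: q_K = 235/17, q_F = 1174/17.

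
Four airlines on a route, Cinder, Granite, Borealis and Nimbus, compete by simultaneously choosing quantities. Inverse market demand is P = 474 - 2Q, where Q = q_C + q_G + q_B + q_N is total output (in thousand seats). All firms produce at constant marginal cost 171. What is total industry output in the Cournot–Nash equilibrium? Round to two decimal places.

121.20

A representative firm's profit is π_i = q_i(474 - 2Q) - 171q_i.
First-order condition (treating rivals' output as given): 303 - 4q_i - 2·Σ_{j≠i} q_j = 0.
By symmetry each firm produces the same amount; substituting Σ_{j≠i} q_j = 3q_i yields q_i = 303/10.
Total output Q = 303/10 + 303/10 + 303/10 + 303/10 = 606/5.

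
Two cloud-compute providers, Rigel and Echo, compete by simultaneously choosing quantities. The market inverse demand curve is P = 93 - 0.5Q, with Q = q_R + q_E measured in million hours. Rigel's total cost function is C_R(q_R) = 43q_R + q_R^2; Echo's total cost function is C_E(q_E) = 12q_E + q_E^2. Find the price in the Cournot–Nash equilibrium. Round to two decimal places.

Rigel's profit: π_R = (93 - 0.5Q)q_R - (43q_R + q_R²). Setting ∂π_R/∂q_R = 0: 50 - 3q_R - (1/2)(q_E) = 0.
Echo's profit: π_E = (93 - 0.5Q)q_E - (12q_E + q_E²). Setting ∂π_E/∂q_E = 0: 81 - 3q_E - (1/2)(q_R) = 0.
Rearranging gives the reaction functions q_R = (50 - (1/2)q_E)/3 and q_E = (81 - (1/2)q_R)/3.
Solving the pair: q_R = 438/35, q_E = 872/35.
Total output Q = 262/7, so price P = 93 - (1/2)·(262/7) = 520/7.

74.29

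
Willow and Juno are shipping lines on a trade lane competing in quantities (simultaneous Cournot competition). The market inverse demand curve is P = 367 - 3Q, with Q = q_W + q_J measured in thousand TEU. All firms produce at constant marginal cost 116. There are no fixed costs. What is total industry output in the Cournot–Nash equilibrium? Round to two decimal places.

55.78

Each firm earns π_i = (367 - 3Q)q_i - 116q_i.
First-order condition (treating rivals' output as given): 251 - 6q_i - 3q_j = 0.
With identical firms every q_j equals q_i, so q_j = q_i and 251 = 9q_i, giving q_i = 251/9.
Total output Q = 251/9 + 251/9 = 502/9.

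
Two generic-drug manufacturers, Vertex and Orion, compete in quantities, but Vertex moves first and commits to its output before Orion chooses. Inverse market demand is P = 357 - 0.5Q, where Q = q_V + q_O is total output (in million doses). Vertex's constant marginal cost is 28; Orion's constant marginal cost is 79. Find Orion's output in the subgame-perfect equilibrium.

Solve by backward induction. Given q_V, the follower Orion maximises π_O = (357 - (1/2)q_V - (1/2)q_O)q_O - 79q_O.
Setting the follower's marginal profit to zero, 278 - (1/2)q_V - q_O = 0, i.e. q_O = (278 - (1/2)q_V).
The leader anticipates this reaction. Substituting into P = 357 - 0.5Q gives P = 218 - (1/4)q_V, so π_V = (218 - (1/4)q_V)q_V - 28q_V.
Maximising: ∂π_V/∂q_V = 190 - (1/2)q_V = 0, giving q_V = 380.
Then q_O = (278 - (1/2)·380) = 88.

88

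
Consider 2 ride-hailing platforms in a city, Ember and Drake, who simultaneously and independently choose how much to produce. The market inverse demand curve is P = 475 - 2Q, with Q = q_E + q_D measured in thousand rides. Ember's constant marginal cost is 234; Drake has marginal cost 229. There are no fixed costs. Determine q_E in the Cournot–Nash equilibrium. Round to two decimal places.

Ember's profit: π_E = (475 - 2Q)q_E - (234q_E). Setting ∂π_E/∂q_E = 0: 241 - 4q_E - 2(q_D) = 0.
Drake's first-order condition: 246 - 4q_D - 2(q_E) = 0.
Best responses: q_E = (241 - 2q_D)/4, q_D = (246 - 2q_E)/4.
Substituting one into the other gives q_E = 118/3 and q_D = 251/6.

39.33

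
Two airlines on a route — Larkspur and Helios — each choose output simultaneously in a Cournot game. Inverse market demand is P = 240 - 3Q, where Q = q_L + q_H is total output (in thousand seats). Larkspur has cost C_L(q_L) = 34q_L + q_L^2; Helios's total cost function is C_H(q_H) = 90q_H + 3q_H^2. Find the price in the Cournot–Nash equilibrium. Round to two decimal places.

150.21

Larkspur's profit: π_L = (240 - 3Q)q_L - (34q_L + q_L²). Setting ∂π_L/∂q_L = 0: 206 - 8q_L - 3(q_H) = 0.
Helios's profit: π_H = (240 - 3Q)q_H - (90q_H + 3q_H²). Setting ∂π_H/∂q_H = 0: 150 - 12q_H - 3(q_L) = 0.
So q_L = (206 - 3q_H)/8 and q_H = (150 - 3q_L)/12.
Substituting one into the other gives q_L = 674/29 and q_H = 194/29.
Total output Q = 868/29, so price P = 240 - 3·(868/29) = 150.2069.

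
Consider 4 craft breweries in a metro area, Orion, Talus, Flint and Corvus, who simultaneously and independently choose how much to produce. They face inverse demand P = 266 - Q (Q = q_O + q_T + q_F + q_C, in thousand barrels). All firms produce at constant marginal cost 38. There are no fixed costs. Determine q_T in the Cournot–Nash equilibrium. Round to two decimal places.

A representative firm's profit is π_i = q_i(266 - Q) - 38q_i.
Setting ∂π_i/∂q_i = 0 with rivals' quantities fixed: 228 - 2q_i - Σ_{j≠i} q_j = 0.
With identical firms every q_j equals q_i, so Σ_{j≠i} q_j = 3q_i and 228 = 5q_i, giving q_i = 228/5.

45.60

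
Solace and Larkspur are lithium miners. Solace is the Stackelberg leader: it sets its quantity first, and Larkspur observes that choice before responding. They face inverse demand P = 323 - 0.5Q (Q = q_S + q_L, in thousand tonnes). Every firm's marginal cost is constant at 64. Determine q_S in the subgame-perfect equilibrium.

259

Solve by backward induction. Given q_S, the follower Larkspur maximises π_L = (323 - (1/2)q_S - (1/2)q_L)q_L - 64q_L.
Setting the follower's marginal profit to zero, 259 - (1/2)q_S - q_L = 0, i.e. q_L = (259 - (1/2)q_S).
Solace substitutes q_L(q_S) into its own profit: π_S = q_S(323 - (1/2)q_S - (259 - (1/2)q_S)/2) - 64q_S = (387/2 - (1/4)q_S)q_S - 64q_S.
Leader FOC: 259/2 - (1/2)q_S = 0, so q_S = 259.
Then q_L = (259 - (1/2)·259) = 259/2.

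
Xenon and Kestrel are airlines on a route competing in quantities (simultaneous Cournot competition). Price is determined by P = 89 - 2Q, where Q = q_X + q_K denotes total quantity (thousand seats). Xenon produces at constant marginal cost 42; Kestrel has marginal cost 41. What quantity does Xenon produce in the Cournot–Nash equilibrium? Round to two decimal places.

Xenon's profit: π_X = (89 - 2Q)q_X - (42q_X). Setting ∂π_X/∂q_X = 0: 47 - 4q_X - 2(q_K) = 0.
Kestrel's first-order condition: 48 - 4q_K - 2(q_X) = 0.
Best responses: q_X = (47 - 2q_K)/4, q_K = (48 - 2q_X)/4.
Substituting one into the other gives q_X = 23/3 and q_K = 49/6.

7.67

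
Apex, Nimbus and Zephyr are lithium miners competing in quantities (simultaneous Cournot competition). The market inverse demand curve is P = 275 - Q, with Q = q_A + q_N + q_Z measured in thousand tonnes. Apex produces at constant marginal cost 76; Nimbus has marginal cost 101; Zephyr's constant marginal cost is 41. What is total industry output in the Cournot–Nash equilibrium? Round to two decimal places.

Apex's profit: π_A = (275 - Q)q_A - (76q_A). Setting ∂π_A/∂q_A = 0: 199 - 2q_A - (q_N + q_Z) = 0.
Nimbus's profit: π_N = (275 - Q)q_N - (101q_N). Setting ∂π_N/∂q_N = 0: 174 - 2q_N - (q_A + q_Z) = 0.
Zephyr's first-order condition: 234 - 2q_Z - (q_A + q_N) = 0.
Adding the 3 conditions: 607 − 2Q − 2Q = 0, i.e. Q = 607/4.
Back-substituting: q_A = (199 − 607/4) = 189/4, q_N = (174 − 607/4) = 89/4, q_Z = (234 − 607/4) = 329/4.
Total output Q = 189/4 + 89/4 + 329/4 = 607/4.

151.75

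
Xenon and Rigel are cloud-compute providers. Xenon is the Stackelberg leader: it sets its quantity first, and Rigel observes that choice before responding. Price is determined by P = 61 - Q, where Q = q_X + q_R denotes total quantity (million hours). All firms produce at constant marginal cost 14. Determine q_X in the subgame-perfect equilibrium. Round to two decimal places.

23.50

The follower Rigel best-responds to any q_X: π_R = (61 - Q)q_R - 14q_R.
Setting the follower's marginal profit to zero, 47 - q_X - 2q_R = 0, i.e. q_R = (47 - q_X)/2.
Xenon substitutes q_R(q_X) into its own profit: π_X = q_X(61 - q_X - (47 - q_X)/2) - 14q_X = (75/2 - (1/2)q_X)q_X - 14q_X.
Maximising: ∂π_X/∂q_X = 47/2 - q_X = 0, giving q_X = 47/2.
Then q_R = (47 - 47/2)/2 = 47/4.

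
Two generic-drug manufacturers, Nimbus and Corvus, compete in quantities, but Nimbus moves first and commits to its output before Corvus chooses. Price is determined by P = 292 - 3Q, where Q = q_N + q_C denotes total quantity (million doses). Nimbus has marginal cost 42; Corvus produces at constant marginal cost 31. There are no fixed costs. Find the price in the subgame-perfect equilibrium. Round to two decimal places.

Solve by backward induction. Given q_N, the follower Corvus maximises π_C = (292 - 3q_N - 3q_C)q_C - 31q_C.
Setting the follower's marginal profit to zero, 261 - 3q_N - 6q_C = 0, i.e. q_C = (261 - 3q_N)/6.
The leader anticipates this reaction. Substituting into P = 292 - 3Q gives P = 323/2 - (3/2)q_N, so π_N = (323/2 - (3/2)q_N)q_N - 42q_N.
Leader FOC: 239/2 - 3q_N = 0, so q_N = 239/6.
Then q_C = (261 - 3·(239/6))/6 = 283/12.
Total output Q = 761/12, so price P = 292 - 3·(761/12) = 407/4.

101.75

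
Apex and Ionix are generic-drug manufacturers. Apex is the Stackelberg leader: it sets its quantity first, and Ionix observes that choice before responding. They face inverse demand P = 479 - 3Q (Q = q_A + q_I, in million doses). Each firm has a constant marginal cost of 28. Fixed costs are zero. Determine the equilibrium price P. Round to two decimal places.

140.75

Solve by backward induction. Given q_A, the follower Ionix maximises π_I = (479 - 3q_A - 3q_I)q_I - 28q_I.
∂π_I/∂q_I = 451 - 3q_A - 6q_I = 0 gives the reaction function q_I = (451 - 3q_A)/6.
Apex substitutes q_I(q_A) into its own profit: π_A = q_A(479 - 3q_A - (451 - 3q_A)/2) - 28q_A = (507/2 - (3/2)q_A)q_A - 28q_A.
Leader FOC: 451/2 - 3q_A = 0, so q_A = 451/6.
Then q_I = (451 - 3·(451/6))/6 = 451/12.
Total output Q = 451/4, so price P = 479 - 3·(451/4) = 563/4.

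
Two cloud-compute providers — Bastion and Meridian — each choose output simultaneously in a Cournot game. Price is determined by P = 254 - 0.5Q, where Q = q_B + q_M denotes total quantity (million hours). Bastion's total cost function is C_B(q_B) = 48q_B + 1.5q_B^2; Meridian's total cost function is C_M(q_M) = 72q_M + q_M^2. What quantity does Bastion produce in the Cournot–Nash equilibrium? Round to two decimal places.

Bastion's profit: π_B = (254 - 0.5Q)q_B - (48q_B + (3/2)q_B²). Setting ∂π_B/∂q_B = 0: 206 - 4q_B - (1/2)(q_M) = 0.
Meridian's profit: π_M = (254 - 0.5Q)q_M - (72q_M + q_M²). Setting ∂π_M/∂q_M = 0: 182 - 3q_M - (1/2)(q_B) = 0.
Best responses: q_B = (206 - (1/2)q_M)/4, q_M = (182 - (1/2)q_B)/3.
Substituting one into the other gives q_B = 44.8511 and q_M = 53.1915.

44.85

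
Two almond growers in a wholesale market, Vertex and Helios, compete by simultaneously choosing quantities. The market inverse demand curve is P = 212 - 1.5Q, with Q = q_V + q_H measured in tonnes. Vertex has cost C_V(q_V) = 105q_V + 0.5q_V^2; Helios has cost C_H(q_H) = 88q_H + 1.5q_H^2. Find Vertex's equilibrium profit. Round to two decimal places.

879.11

Vertex's profit: π_V = (212 - 1.5Q)q_V - (105q_V + (1/2)q_V²). Setting ∂π_V/∂q_V = 0: 107 - 4q_V - (3/2)(q_H) = 0.
Helios's profit: π_H = (212 - 1.5Q)q_H - (88q_H + (3/2)q_H²). Setting ∂π_H/∂q_H = 0: 124 - 6q_H - (3/2)(q_V) = 0.
Rearranging gives the reaction functions q_V = (107 - (3/2)q_H)/4 and q_H = (124 - (3/2)q_V)/6.
Solving the pair: q_V = 608/29, q_H = 1342/87.
Price P = 212 - (3/2)·36.3908 = 157.4138.
Vertex's profit: 157.4138·(608/29) - 105·(608/29) - (1/2)(608/29)² = 879.1058.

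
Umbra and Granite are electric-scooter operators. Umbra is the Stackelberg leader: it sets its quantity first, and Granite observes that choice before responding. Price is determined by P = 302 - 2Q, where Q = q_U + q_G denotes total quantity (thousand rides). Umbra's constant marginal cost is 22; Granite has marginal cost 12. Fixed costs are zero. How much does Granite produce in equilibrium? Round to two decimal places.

38.75

Solve by backward induction. Given q_U, the follower Granite maximises π_G = (302 - 2q_U - 2q_G)q_G - 12q_G.
∂π_G/∂q_G = 290 - 2q_U - 4q_G = 0 gives the reaction function q_G = (290 - 2q_U)/4.
Umbra substitutes q_G(q_U) into its own profit: π_U = q_U(302 - 2q_U - (290 - 2q_U)/2) - 22q_U = (157 - q_U)q_U - 22q_U.
Maximising: ∂π_U/∂q_U = 135 - 2q_U = 0, giving q_U = 135/2.
Then q_G = (290 - 2·(135/2))/4 = 155/4.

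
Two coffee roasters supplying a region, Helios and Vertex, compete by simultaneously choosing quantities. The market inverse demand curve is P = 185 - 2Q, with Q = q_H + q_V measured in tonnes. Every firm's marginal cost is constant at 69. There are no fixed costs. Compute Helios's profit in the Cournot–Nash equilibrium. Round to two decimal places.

747.56

Each firm earns π_i = (185 - 2Q)q_i - 69q_i.
First-order condition (treating rivals' output as given): 116 - 4q_i - 2q_j = 0.
With identical firms every q_j equals q_i, so q_j = q_i and 116 = 6q_i, giving q_i = 58/3.
Price P = 185 - 2·(116/3) = 323/3.
Helios's profit: (323/3 - 69)·(58/3) = 747.5556.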